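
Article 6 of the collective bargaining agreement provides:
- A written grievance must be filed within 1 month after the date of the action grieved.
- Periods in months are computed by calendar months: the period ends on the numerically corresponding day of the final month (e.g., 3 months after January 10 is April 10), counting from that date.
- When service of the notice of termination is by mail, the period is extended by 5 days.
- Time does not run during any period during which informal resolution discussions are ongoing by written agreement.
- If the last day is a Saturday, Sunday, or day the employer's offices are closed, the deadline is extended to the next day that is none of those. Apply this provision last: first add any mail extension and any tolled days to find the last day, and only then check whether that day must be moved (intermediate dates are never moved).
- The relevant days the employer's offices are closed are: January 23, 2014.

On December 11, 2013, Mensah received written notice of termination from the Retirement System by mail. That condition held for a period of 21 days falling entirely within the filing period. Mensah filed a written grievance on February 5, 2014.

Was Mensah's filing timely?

Yes

1 month after December 11, 2013 is January 11, 2014.
Service was by mail, adding 5 days: January 11, 2014 + 5 days = January 16, 2014.
Tolling adds 21 days: January 16, 2014 + 21 days = February 6, 2014.
February 6, 2014 is a Thursday and not a day the employer's offices are closed, so no extension applies.
The deadline is February 6, 2014; the filing on February 5, 2014 is on or before that date.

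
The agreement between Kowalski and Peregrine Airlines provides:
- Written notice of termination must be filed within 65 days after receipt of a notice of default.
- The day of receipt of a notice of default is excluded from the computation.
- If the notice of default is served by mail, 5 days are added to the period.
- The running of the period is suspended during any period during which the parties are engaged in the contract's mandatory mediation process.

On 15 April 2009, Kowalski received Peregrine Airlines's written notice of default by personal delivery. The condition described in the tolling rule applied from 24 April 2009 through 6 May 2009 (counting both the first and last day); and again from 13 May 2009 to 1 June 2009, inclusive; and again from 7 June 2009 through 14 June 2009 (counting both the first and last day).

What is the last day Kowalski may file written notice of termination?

July 30, 2009

65 days after 15 April 2009 is June 19, 2009.
Service was not by mail, so no mail extension applies.
From April 24, 2009 through May 6, 2009 inclusive is 13 days; tolling adds 13 days: June 19, 2009 + 13 days = July 2, 2009.
From May 13, 2009 through June 1, 2009 inclusive is 20 days; tolling adds 20 days: July 2, 2009 + 20 days = July 22, 2009.
From June 7, 2009 through June 14, 2009 inclusive is 8 days; tolling adds 8 days: July 22, 2009 + 8 days = July 30, 2009.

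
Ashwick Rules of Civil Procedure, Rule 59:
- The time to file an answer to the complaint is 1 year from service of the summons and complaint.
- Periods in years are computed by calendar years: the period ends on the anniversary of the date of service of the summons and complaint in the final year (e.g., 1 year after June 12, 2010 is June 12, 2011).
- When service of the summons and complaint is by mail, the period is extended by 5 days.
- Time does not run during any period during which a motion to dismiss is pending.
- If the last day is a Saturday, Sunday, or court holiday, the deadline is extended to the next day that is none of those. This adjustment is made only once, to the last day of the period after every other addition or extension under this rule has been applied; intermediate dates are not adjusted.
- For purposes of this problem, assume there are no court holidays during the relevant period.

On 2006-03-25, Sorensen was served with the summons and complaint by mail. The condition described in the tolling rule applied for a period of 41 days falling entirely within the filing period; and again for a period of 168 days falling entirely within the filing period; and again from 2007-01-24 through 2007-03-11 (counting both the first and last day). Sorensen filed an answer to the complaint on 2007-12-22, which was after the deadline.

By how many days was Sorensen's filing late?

11 days

1 year after 2006-03-25 is March 25, 2007.
Service was by mail, adding 5 days: March 25, 2007 + 5 days = March 30, 2007.
Tolling adds 41 days: March 30, 2007 + 41 days = May 10, 2007.
Tolling adds 168 days: May 10, 2007 + 168 days = October 25, 2007.
From January 24, 2007 through March 11, 2007 inclusive is 47 days; tolling adds 47 days: October 25, 2007 + 47 days = December 11, 2007.
December 11, 2007 is a Tuesday and not a court holiday, so no extension applies.
The deadline is December 11, 2007; from December 11, 2007 to December 22, 2007 is 11 days.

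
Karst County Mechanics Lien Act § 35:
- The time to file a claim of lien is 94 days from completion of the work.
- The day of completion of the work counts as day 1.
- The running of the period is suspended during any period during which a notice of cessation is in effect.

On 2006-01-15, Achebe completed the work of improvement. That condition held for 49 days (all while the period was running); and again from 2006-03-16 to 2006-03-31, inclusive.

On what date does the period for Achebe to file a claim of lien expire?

Counting 2006-01-15 as day 1, day 94 is April 18, 2006.
Tolling adds 49 days: April 18, 2006 + 49 days = June 6, 2006.
From March 16, 2006 through March 31, 2006 inclusive is 16 days; tolling adds 16 days: June 6, 2006 + 16 days = June 22, 2006.

June 22, 2006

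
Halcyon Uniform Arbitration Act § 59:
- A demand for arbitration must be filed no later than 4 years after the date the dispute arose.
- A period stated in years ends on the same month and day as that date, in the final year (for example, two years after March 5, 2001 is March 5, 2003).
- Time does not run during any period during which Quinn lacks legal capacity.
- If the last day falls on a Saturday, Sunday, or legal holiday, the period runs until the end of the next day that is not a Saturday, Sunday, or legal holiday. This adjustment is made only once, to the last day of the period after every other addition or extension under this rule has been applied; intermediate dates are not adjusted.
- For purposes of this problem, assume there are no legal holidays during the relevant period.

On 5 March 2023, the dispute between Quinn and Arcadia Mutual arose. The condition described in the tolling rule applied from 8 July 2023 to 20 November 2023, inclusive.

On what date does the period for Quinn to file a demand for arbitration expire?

July 19, 2027

4 years after 5 March 2023 is March 5, 2027.
From July 8, 2023 through November 20, 2023 inclusive is 136 days; tolling adds 136 days: March 5, 2027 + 136 days = July 19, 2027.
July 19, 2027 is a Monday and not a legal holiday, so no extension applies.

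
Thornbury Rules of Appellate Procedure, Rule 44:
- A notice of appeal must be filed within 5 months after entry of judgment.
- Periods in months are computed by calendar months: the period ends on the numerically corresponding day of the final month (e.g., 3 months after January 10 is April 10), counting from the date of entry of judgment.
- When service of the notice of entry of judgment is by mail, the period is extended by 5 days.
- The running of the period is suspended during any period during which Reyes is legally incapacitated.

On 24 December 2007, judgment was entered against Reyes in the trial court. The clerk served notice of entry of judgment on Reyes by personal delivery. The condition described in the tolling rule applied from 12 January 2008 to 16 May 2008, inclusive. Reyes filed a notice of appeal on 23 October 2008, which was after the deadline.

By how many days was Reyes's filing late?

26 days

5 months after 24 December 2007 is May 24, 2008.
Service was not by mail, so no mail extension applies.
From January 12, 2008 through May 16, 2008 inclusive is 126 days; tolling adds 126 days: May 24, 2008 + 126 days = September 27, 2008.
The deadline is September 27, 2008; from September 27, 2008 to October 23, 2008 is 26 days.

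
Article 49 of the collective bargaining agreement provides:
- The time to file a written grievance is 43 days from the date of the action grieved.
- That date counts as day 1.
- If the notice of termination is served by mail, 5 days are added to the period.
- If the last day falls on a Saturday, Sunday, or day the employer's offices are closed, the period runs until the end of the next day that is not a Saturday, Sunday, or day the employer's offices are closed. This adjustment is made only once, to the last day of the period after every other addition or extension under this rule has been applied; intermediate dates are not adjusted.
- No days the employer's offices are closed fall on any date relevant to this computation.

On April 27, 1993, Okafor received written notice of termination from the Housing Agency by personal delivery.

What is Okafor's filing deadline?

Counting April 27, 1993 as day 1, day 43 is June 8, 1993.
Service was not by mail, so no mail extension applies.
June 8, 1993 is a Tuesday and not a day the employer's offices are closed, so no extension applies.

June 8, 1993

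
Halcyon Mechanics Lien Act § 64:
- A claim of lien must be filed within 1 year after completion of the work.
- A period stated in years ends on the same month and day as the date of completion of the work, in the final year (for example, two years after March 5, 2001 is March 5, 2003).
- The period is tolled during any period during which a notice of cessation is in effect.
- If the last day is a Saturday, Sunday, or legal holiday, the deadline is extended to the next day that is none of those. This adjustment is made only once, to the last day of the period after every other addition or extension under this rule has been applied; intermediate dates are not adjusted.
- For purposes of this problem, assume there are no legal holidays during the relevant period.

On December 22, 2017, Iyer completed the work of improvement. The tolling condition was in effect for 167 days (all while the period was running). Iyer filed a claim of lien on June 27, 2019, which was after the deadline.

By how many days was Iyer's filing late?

1 year after December 22, 2017 is December 22, 2018.
Tolling adds 167 days: December 22, 2018 + 167 days = June 7, 2019.
June 7, 2019 is a Friday and not a legal holiday, so no extension applies.
The deadline is June 7, 2019; from June 7, 2019 to June 27, 2019 is 20 days.

20 days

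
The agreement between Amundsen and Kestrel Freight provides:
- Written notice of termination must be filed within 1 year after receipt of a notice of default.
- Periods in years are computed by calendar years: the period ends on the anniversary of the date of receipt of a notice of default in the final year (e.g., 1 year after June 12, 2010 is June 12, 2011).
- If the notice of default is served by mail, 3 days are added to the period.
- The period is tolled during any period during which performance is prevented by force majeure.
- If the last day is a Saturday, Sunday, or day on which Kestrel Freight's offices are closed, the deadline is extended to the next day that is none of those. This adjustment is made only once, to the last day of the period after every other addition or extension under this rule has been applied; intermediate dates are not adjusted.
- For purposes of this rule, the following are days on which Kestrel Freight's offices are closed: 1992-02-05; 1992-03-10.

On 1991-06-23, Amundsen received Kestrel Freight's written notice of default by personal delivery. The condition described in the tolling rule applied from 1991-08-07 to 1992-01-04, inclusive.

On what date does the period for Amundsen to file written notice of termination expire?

1 year after 1991-06-23 is June 23, 1992.
Service was not by mail, so no mail extension applies.
From August 7, 1991 through January 4, 1992 inclusive is 151 days; tolling adds 151 days: June 23, 1992 + 151 days = November 21, 1992.
November 21, 1992 is Saturday; November 22, 1992 is Sunday. The next qualifying day is November 23, 1992.

November 23, 1992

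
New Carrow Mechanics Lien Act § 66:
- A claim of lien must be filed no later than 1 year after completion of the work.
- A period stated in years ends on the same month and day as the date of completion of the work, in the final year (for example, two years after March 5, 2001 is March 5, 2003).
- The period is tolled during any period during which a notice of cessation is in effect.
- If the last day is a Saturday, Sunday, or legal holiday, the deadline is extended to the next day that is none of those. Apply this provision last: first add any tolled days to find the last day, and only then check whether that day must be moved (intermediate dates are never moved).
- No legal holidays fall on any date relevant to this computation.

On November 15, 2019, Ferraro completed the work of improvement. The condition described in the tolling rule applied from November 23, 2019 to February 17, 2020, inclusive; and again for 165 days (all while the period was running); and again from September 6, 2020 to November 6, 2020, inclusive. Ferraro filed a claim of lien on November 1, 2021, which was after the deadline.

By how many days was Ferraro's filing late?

35 days

1 year after November 15, 2019 is November 15, 2020.
From November 23, 2019 through February 17, 2020 inclusive is 87 days; tolling adds 87 days: November 15, 2020 + 87 days = February 10, 2021.
Tolling adds 165 days: February 10, 2021 + 165 days = July 25, 2021.
From September 6, 2020 through November 6, 2020 inclusive is 62 days; tolling adds 62 days: July 25, 2021 + 62 days = September 25, 2021.
September 25, 2021 is Saturday; September 26, 2021 is Sunday. The next qualifying day is September 27, 2021.
The deadline is September 27, 2021; from September 27, 2021 to November 1, 2021 is 35 days.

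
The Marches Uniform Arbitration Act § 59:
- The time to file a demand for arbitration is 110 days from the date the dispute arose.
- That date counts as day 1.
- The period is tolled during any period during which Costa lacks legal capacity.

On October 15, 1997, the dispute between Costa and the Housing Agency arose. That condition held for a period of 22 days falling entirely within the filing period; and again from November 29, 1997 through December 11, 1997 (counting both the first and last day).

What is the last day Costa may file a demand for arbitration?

March 8, 1998

Counting October 15, 1997 as day 1, day 110 is February 1, 1998.
Tolling adds 22 days: February 1, 1998 + 22 days = February 23, 1998.
From November 29, 1997 through December 11, 1997 inclusive is 13 days; tolling adds 13 days: February 23, 1998 + 13 days = March 8, 1998.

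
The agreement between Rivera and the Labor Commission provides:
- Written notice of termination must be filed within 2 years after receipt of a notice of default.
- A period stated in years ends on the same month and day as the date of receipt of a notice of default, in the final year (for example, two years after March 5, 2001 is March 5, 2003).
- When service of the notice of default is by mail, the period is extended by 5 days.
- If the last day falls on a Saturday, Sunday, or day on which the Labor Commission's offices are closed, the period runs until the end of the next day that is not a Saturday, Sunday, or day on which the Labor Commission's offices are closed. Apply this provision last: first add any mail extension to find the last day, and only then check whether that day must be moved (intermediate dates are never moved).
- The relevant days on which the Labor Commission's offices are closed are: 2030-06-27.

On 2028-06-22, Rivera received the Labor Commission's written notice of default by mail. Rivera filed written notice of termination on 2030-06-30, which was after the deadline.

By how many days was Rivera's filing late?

2 days

2 years after 2028-06-22 is June 22, 2030.
Service was by mail, adding 5 days: June 22, 2030 + 5 days = June 27, 2030.
June 27, 2030 is a listed holiday. The next qualifying day is June 28, 2030.
The deadline is June 28, 2030; from June 28, 2030 to June 30, 2030 is 2 days.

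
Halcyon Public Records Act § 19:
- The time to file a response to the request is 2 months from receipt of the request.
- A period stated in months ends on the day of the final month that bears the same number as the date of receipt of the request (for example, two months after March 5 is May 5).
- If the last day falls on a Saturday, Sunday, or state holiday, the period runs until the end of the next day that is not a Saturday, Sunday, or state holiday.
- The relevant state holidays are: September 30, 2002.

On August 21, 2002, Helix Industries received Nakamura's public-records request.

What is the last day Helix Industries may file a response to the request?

October 21, 2002

2 months after August 21, 2002 is October 21, 2002.
October 21, 2002 is a Monday and not a state holiday, so no extension applies.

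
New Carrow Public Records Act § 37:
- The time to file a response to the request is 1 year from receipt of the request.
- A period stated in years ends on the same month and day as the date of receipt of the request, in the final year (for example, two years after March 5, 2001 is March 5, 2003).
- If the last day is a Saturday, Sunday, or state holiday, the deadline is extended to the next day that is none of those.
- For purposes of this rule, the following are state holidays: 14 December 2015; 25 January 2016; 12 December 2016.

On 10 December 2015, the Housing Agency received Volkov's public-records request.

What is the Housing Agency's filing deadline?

1 year after 10 December 2015 is December 10, 2016.
December 10, 2016 is Saturday; December 11, 2016 is Sunday; December 12, 2016 is a listed holiday. The next qualifying day is December 13, 2016.

December 13, 2016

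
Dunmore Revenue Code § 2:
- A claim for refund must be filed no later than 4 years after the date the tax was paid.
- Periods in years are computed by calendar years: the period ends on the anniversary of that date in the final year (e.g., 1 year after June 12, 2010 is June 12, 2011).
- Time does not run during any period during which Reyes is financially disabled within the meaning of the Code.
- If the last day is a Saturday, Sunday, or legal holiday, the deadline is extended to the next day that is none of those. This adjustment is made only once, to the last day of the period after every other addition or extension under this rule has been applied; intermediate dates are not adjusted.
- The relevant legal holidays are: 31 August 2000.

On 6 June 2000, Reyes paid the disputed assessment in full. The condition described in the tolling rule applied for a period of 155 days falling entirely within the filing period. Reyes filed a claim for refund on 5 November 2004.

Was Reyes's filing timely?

4 years after 6 June 2000 is June 6, 2004.
Tolling adds 155 days: June 6, 2004 + 155 days = November 8, 2004.
November 8, 2004 is a Monday and not a legal holiday, so no extension applies.
The deadline is November 8, 2004; the filing on November 5, 2004 is on or before that date.

Yes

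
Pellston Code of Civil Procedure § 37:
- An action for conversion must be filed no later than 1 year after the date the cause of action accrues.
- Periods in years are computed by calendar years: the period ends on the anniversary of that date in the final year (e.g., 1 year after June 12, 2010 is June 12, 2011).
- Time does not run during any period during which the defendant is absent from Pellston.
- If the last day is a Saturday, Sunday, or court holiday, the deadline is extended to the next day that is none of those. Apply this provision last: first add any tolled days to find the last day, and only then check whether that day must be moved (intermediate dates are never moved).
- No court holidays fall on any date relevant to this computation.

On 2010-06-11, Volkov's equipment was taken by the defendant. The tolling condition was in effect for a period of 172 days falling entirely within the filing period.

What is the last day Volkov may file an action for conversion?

November 30, 2011

1 year after 2010-06-11 is June 11, 2011.
Tolling adds 172 days: June 11, 2011 + 172 days = November 30, 2011.
November 30, 2011 is a Wednesday and not a court holiday, so no extension applies.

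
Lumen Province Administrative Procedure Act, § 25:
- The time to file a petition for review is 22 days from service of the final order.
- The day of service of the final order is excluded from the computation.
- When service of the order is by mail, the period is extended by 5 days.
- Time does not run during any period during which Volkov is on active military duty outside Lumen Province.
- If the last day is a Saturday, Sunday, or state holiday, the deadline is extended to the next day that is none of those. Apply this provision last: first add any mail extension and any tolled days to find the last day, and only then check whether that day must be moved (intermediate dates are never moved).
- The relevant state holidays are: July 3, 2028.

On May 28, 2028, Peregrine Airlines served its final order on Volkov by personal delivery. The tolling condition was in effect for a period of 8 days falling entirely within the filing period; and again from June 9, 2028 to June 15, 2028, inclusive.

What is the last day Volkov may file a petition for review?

22 days after May 28, 2028 is June 19, 2028.
Service was not by mail, so no mail extension applies.
Tolling adds 8 days: June 19, 2028 + 8 days = June 27, 2028.
From June 9, 2028 through June 15, 2028 inclusive is 7 days; tolling adds 7 days: June 27, 2028 + 7 days = July 4, 2028.
July 4, 2028 is a Tuesday and not a state holiday, so no extension applies.

July 4, 2028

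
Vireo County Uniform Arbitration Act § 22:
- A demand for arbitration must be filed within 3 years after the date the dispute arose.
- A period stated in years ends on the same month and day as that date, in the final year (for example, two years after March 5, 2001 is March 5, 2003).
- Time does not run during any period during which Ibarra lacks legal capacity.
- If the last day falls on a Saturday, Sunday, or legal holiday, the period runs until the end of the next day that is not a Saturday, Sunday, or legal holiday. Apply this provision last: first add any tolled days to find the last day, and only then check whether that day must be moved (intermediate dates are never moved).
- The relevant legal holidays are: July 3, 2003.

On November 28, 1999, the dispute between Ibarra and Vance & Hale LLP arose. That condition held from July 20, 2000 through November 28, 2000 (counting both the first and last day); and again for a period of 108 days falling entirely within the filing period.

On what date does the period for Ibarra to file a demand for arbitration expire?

July 28, 2003

3 years after November 28, 1999 is November 28, 2002.
From July 20, 2000 through November 28, 2000 inclusive is 132 days; tolling adds 132 days: November 28, 2002 + 132 days = April 9, 2003.
Tolling adds 108 days: April 9, 2003 + 108 days = July 26, 2003.
July 26, 2003 is Saturday; July 27, 2003 is Sunday. The next qualifying day is July 28, 2003.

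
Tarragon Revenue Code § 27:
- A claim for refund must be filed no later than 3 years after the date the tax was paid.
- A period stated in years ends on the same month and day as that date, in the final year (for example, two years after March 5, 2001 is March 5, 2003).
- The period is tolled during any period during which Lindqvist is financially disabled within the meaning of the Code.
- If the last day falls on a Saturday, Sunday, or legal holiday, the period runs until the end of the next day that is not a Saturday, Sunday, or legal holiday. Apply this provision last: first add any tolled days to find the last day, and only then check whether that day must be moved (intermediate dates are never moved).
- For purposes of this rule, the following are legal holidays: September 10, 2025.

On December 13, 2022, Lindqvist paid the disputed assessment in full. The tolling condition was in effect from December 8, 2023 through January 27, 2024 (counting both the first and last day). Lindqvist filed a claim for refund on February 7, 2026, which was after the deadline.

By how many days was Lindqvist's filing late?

5 days

3 years after December 13, 2022 is December 13, 2025.
From December 8, 2023 through January 27, 2024 inclusive is 51 days; tolling adds 51 days: December 13, 2025 + 51 days = February 2, 2026.
February 2, 2026 is a Monday and not a legal holiday, so no extension applies.
The deadline is February 2, 2026; from February 2, 2026 to February 7, 2026 is 5 days.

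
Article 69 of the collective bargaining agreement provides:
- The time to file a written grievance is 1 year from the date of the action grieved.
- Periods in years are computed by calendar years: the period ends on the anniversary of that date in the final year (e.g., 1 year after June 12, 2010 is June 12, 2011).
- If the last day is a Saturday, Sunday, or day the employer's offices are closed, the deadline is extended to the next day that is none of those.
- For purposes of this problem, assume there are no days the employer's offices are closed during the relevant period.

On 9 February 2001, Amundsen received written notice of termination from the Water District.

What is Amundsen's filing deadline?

1 year after 9 February 2001 is February 9, 2002.
February 9, 2002 is Saturday; February 10, 2002 is Sunday. The next qualifying day is February 11, 2002.

February 11, 2002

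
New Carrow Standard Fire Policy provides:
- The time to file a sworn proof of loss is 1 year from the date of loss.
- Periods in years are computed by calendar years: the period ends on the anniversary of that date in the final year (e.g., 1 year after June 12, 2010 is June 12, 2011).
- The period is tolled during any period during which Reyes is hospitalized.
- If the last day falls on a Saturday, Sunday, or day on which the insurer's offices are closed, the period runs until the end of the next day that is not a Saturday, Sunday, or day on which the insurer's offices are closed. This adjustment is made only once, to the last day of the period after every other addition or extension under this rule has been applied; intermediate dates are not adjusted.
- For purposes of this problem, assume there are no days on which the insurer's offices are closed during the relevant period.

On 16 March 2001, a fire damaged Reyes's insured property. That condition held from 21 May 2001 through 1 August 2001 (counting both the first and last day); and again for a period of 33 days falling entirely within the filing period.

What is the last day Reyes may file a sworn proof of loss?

1 year after 16 March 2001 is March 16, 2002.
From May 21, 2001 through August 1, 2001 inclusive is 73 days; tolling adds 73 days: March 16, 2002 + 73 days = May 28, 2002.
Tolling adds 33 days: May 28, 2002 + 33 days = June 30, 2002.
June 30, 2002 is Sunday. The next qualifying day is July 1, 2002.

July 1, 2002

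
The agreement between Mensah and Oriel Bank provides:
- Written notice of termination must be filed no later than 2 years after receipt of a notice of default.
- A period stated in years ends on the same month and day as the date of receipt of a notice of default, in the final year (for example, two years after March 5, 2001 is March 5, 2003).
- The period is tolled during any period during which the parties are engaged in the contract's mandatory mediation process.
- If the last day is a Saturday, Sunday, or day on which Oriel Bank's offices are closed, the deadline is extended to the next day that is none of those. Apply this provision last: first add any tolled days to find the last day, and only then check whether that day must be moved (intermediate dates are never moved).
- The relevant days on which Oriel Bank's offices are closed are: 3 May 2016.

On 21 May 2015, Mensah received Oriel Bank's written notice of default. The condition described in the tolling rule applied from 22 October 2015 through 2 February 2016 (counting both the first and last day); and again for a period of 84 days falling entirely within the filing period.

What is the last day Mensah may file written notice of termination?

2 years after 21 May 2015 is May 21, 2017.
From October 22, 2015 through February 2, 2016 inclusive is 104 days; tolling adds 104 days: May 21, 2017 + 104 days = September 2, 2017.
Tolling adds 84 days: September 2, 2017 + 84 days = November 25, 2017.
November 25, 2017 is Saturday; November 26, 2017 is Sunday. The next qualifying day is November 27, 2017.

November 27, 2017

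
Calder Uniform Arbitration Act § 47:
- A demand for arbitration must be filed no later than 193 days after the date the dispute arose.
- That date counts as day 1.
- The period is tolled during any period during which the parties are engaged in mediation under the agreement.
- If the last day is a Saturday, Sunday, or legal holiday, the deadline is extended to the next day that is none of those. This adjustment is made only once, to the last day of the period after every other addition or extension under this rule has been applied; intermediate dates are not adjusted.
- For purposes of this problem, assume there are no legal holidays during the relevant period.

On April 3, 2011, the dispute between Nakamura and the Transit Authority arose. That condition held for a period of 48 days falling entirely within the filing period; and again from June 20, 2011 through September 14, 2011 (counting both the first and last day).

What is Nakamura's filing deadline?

February 24, 2012

Counting April 3, 2011 as day 1, day 193 is October 12, 2011.
Tolling adds 48 days: October 12, 2011 + 48 days = November 29, 2011.
From June 20, 2011 through September 14, 2011 inclusive is 87 days; tolling adds 87 days: November 29, 2011 + 87 days = February 24, 2012.
February 24, 2012 is a Friday and not a legal holiday, so no extension applies.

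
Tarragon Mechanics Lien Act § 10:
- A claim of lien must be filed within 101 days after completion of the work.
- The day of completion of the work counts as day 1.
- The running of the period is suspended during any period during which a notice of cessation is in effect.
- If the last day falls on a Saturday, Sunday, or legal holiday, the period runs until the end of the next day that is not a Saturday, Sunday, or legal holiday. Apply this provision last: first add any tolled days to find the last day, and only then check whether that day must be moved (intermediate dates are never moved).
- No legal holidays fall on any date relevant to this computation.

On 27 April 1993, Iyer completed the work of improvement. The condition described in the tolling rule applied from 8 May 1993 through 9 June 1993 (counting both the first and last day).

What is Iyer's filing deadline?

September 7, 1993

Counting 27 April 1993 as day 1, day 101 is August 5, 1993.
From May 8, 1993 through June 9, 1993 inclusive is 33 days; tolling adds 33 days: August 5, 1993 + 33 days = September 7, 1993.
September 7, 1993 is a Tuesday and not a legal holiday, so no extension applies.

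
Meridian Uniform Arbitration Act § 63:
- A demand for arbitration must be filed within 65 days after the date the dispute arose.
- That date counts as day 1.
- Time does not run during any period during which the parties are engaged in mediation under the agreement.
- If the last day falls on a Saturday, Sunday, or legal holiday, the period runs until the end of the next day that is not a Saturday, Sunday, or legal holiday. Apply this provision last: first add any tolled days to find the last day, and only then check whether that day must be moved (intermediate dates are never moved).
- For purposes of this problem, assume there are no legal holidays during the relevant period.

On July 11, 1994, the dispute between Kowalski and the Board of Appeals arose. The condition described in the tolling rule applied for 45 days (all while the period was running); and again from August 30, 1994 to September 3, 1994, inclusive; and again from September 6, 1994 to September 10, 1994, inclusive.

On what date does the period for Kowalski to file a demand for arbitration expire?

November 7, 1994

Counting July 11, 1994 as day 1, day 65 is September 13, 1994.
Tolling adds 45 days: September 13, 1994 + 45 days = October 28, 1994.
From August 30, 1994 through September 3, 1994 inclusive is 5 days; tolling adds 5 days: October 28, 1994 + 5 days = November 2, 1994.
From September 6, 1994 through September 10, 1994 inclusive is 5 days; tolling adds 5 days: November 2, 1994 + 5 days = November 7, 1994.
November 7, 1994 is a Monday and not a legal holiday, so no extension applies.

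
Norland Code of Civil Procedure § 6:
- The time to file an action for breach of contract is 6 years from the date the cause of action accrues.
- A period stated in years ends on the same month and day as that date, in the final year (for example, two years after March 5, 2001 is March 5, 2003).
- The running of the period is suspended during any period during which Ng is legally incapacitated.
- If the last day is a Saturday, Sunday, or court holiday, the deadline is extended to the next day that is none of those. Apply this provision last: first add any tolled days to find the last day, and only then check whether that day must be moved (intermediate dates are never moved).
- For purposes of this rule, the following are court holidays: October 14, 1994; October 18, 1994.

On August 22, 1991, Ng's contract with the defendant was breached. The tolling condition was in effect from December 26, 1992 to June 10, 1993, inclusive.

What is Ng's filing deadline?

February 5, 1998

6 years after August 22, 1991 is August 22, 1997.
From December 26, 1992 through June 10, 1993 inclusive is 167 days; tolling adds 167 days: August 22, 1997 + 167 days = February 5, 1998.
February 5, 1998 is a Thursday and not a court holiday, so no extension applies.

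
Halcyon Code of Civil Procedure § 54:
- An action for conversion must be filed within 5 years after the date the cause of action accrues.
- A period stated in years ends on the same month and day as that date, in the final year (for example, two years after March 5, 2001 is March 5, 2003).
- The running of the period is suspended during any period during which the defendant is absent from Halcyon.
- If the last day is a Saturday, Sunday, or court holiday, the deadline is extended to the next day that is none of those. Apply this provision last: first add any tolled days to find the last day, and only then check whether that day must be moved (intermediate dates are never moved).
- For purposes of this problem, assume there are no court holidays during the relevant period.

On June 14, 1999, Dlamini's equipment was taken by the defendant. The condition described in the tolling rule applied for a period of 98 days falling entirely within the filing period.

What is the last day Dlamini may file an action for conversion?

September 20, 2004

5 years after June 14, 1999 is June 14, 2004.
Tolling adds 98 days: June 14, 2004 + 98 days = September 20, 2004.
September 20, 2004 is a Monday and not a court holiday, so no extension applies.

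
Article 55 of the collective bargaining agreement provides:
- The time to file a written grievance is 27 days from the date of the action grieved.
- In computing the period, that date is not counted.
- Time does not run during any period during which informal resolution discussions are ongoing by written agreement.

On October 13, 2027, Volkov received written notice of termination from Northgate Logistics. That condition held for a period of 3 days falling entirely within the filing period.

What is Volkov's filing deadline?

November 12, 2027

27 days after October 13, 2027 is November 9, 2027.
Tolling adds 3 days: November 9, 2027 + 3 days = November 12, 2027.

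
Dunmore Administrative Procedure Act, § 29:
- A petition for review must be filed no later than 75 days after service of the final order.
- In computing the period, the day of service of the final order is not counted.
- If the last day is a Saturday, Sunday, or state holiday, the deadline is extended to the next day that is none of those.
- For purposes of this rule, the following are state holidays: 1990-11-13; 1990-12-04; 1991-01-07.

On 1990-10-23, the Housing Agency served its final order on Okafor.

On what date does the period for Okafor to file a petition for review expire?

January 8, 1991

75 days after 1990-10-23 is January 6, 1991.
January 6, 1991 is Sunday; January 7, 1991 is a listed holiday. The next qualifying day is January 8, 1991.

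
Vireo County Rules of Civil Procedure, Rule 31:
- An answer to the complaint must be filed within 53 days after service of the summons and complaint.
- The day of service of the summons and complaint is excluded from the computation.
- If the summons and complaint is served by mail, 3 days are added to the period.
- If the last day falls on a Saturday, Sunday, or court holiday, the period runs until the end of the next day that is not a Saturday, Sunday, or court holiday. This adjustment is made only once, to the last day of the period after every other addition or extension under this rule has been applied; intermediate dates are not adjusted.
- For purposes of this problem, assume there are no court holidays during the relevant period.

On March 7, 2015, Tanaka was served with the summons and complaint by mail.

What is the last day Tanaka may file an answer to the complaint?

53 days after March 7, 2015 is April 29, 2015.
Service was by mail, adding 3 days: April 29, 2015 + 3 days = May 2, 2015.
May 2, 2015 is Saturday; May 3, 2015 is Sunday. The next qualifying day is May 4, 2015.

May 4, 2015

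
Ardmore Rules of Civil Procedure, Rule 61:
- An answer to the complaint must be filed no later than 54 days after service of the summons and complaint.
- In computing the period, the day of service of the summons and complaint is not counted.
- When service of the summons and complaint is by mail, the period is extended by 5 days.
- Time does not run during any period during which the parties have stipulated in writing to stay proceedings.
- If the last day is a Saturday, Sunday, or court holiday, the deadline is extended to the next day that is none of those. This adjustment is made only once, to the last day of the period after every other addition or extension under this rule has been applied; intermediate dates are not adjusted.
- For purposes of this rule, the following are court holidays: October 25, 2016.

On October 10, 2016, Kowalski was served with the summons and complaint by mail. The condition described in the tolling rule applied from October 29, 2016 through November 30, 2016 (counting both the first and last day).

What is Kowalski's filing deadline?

54 days after October 10, 2016 is December 3, 2016.
Service was by mail, adding 5 days: December 3, 2016 + 5 days = December 8, 2016.
From October 29, 2016 through November 30, 2016 inclusive is 33 days; tolling adds 33 days: December 8, 2016 + 33 days = January 10, 2017.
January 10, 2017 is a Tuesday and not a court holiday, so no extension applies.

January 10, 2017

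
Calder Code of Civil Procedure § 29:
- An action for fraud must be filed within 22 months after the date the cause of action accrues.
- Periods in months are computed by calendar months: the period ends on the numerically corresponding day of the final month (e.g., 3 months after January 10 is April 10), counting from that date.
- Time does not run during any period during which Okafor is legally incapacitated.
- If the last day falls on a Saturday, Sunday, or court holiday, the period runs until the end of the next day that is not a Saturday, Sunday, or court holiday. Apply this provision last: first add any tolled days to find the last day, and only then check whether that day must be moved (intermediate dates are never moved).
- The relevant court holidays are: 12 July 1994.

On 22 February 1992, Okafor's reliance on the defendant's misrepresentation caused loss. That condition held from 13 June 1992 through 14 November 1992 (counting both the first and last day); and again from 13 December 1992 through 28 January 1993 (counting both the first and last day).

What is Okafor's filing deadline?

22 months after 22 February 1992 is December 22, 1993.
From June 13, 1992 through November 14, 1992 inclusive is 155 days; tolling adds 155 days: December 22, 1993 + 155 days = May 26, 1994.
From December 13, 1992 through January 28, 1993 inclusive is 47 days; tolling adds 47 days: May 26, 1994 + 47 days = July 12, 1994.
July 12, 1994 is a listed holiday. The next qualifying day is July 13, 1994.

July 13, 1994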